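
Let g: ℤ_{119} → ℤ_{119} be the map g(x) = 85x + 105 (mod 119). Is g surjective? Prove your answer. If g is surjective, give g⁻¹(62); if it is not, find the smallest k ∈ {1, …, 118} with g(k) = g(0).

Since gcd(85, 119) = 17, we have 85x ≡ 0 (mod 17) for all x, so g(x) ≡ 3 (mod 17).
But 0 ≢ 3 (mod 17), so 0 ∈ ℤ_{119} has no preimage. Therefore g is not surjective.
Since g is not surjective, we find the least positive k with g(k) = g(0): this means 85k ≡ 0 (mod 119), i.e. 119 ∣ 85k. Since gcd(85, 119) = 17, dividing through by 17 this holds exactly when 7 ∣ 5k, and as gcd(5, 7) = 1, exactly when 7 ∣ k.
The smallest positive such k is 7.

7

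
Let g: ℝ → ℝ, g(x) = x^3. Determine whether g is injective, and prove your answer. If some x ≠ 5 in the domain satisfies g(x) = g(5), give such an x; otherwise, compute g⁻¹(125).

On ℝ, x ↦ x^3 is strictly increasing (since 3 is odd), so g(s) = g(t) forces s = t. Therefore g is injective.
Since x ↦ x^3 is strictly increasing on ℝ, it is injective there, so no x ≠ 5 in the domain has g(x) = g(5). We therefore compute g⁻¹(125) = 125^{1/3} = 5 (indeed 5^3 = 125).

5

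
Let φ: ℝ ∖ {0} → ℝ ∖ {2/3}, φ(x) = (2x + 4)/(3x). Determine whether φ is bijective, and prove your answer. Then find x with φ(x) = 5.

Suppose φ(x_1) = φ(x_2). Cross-multiplying: (2x_1 + 4)(3x_2) = (2x_2 + 4)(3x_1).
Expanding both sides and cancelling the symmetric terms leaves −12·(x_1 − x_2) = 0. Since −12 ≠ 0, x_1 = x_2. Hence φ is injective.
For any y ≠ 2/3, solving y(3x) = 2x + 4 for x gives a well-defined x ≠ 0. So φ is surjective.
Hence φ is bijective.
Solving φ(x) = 5: cross-multiplying gives 2x + 4 = 5(3x), which rearranges to −13x = −4, so x = 4/13.

4/13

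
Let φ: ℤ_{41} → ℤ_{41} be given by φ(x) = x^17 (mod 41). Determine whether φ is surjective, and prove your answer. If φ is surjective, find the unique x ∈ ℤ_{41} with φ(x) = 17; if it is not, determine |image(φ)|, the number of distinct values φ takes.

19

Since 41 is prime, the nonzero elements of ℤ_{41} form a cyclic group of order 40.
As gcd(17, 40) = 1, raising to the 17th power is a bijection on this group: if u^17 ≡ v^17 then (uv^{−1})^17 = 1, and the only element of order dividing gcd(17, 40) = 1 is 1, so u = v.
With φ(0) = 0 this makes φ injective on all of ℤ_{41}, hence bijective (finite equal-size domain and codomain). In particular φ is surjective.
Since φ is surjective, we find the preimage of 17. The inverse of x ↦ x^17 on (ℤ_{41})^× is x ↦ x^33, because 17·33 = 561 = 14·40 + 1 ≡ 1 (mod 40) and x^{40} = 1 for x ≠ 0 (Fermat). So φ⁻¹(17) = 17^33 mod 41.
Repeated squaring mod 41: 17^1 ≡ 17, 17^2 ≡ 17² = 289 ≡ 2, 17^4 ≡ 2² = 4, 17^8 ≡ 4² = 16, 17^16 ≡ 16² = 256 ≡ 10, 17^32 ≡ 10² = 100 ≡ 18. Since 33 = 32 + 1, 17^33 ≡ 18·17: 18·17 = 306 ≡ 19. So 17^33 ≡ 19 (mod 41).
Hence φ⁻¹(17) = 19.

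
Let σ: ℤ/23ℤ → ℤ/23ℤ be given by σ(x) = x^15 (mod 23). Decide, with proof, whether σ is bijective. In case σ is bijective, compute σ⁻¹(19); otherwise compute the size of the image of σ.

5

Since 23 is prime, the nonzero elements of ℤ/23ℤ form a cyclic group of order 22.
As gcd(15, 22) = 1, raising to the 15th power is a bijection on this group: if s^15 ≡ t^15 then (st^{−1})^15 = 1, and the only element of order dividing gcd(15, 22) = 1 is 1, so s = t.
With σ(0) = 0 this makes σ injective on all of ℤ/23ℤ, hence bijective (finite equal-size domain and codomain). In particular σ is bijective.
Since σ is bijective, we find the preimage of 19. The inverse of x ↦ x^15 on (ℤ/23ℤ)^× is x ↦ x^3, because 15·3 = 45 = 2·22 + 1 ≡ 1 (mod 22) and x^{22} = 1 for x ≠ 0 (Fermat). So σ⁻¹(19) = 19^3 mod 23.
Repeated squaring mod 23: 19^1 ≡ 19, 19^2 ≡ 19² = 361 ≡ 16. Since 3 = 2 + 1, 19^3 ≡ 16·19: 16·19 = 304 ≡ 5. So 19^3 ≡ 5 (mod 23).
Hence σ⁻¹(19) = 5.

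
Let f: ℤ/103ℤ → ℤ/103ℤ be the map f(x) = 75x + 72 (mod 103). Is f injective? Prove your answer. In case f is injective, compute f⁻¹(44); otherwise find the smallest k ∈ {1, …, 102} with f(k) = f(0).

1

Suppose f(u) = f(v) in ℤ/103ℤ. Then 75u + 72 ≡ 75v + 72 (mod 103), so 75(u − v) ≡ 0 (mod 103).
Since gcd(75, 103) = 1, 75 is invertible modulo 103, so u − v ≡ 0 (mod 103), i.e. u = v.
Thus f is injective.
We now compute 75⁻¹ mod 103 explicitly. Euclid's algorithm: 103 = 1·75 + 28, 75 = 2·28 + 19, 28 = 1·19 + 9, 19 = 2·9 + 1; back-substituting gives 1 = 11·75 − 8·103, so 75⁻¹ ≡ 11 (mod 103).
Since f is injective, we find f⁻¹(44): we need 75x ≡ 44 − 72 ≡ 75 (mod 103). Using 75⁻¹ = 11: x ≡ 11·75 = 825 = 8·103 + 1, so x = 1.
Check: f(1) = 75·1 + 72 = 147 = 1·103 + 44 ≡ 44 (mod 103).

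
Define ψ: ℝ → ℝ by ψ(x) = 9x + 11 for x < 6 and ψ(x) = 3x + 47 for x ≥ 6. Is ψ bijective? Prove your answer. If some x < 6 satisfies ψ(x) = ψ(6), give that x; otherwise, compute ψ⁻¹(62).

17/3

Both pieces are strictly increasing (slopes 9 and 3), so each is injective on its own interval.
The left piece maps (−∞, 6) onto (−∞, 65); the right piece maps [6, ∞) onto [65, ∞).
Since 65 = 65, the images partition ℝ: ψ is injective and surjective, hence bijective.
Because the two images are disjoint, no x < 6 has ψ(x) = ψ(6), so we compute ψ⁻¹(62): 62 lies in (−∞, 65), so solve 9x + 11 = 62: x = (62 − 11)/9 = 17/3.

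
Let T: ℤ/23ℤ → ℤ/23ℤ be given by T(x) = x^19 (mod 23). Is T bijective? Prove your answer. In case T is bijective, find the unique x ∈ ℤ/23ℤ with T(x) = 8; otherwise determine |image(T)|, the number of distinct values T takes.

12

Since 23 is prime, the nonzero elements of ℤ/23ℤ form a cyclic group of order 22.
As gcd(19, 22) = 1, raising to the 19th power is a bijection on this group: if x_1^19 ≡ x_2^19 then (x_1x_2^{−1})^19 = 1, and the only element of order dividing gcd(19, 22) = 1 is 1, so x_1 = x_2.
With T(0) = 0 this makes T injective on all of ℤ/23ℤ, hence bijective (finite equal-size domain and codomain). In particular T is bijective.
Since T is bijective, we find the preimage of 8. The inverse of x ↦ x^19 on (ℤ/23ℤ)^× is x ↦ x^7, because 19·7 = 133 = 6·22 + 1 ≡ 1 (mod 22) and x^{22} = 1 for x ≠ 0 (Fermat). So T⁻¹(8) = 8^7 mod 23.
Repeated squaring mod 23: 8^1 ≡ 8, 8^2 ≡ 8² = 64 ≡ 18, 8^4 ≡ 18² = 324 ≡ 2. Since 7 = 4 + 2 + 1, 8^7 ≡ 2·18·8: 2·18 = 36 ≡ 13, then 13·8 = 104 ≡ 12. So 8^7 ≡ 12 (mod 23).
Hence T⁻¹(8) = 12.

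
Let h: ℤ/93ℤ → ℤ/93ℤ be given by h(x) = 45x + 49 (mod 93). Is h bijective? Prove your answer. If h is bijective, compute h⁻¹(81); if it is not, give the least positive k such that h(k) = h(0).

31

By definition, injectivity means: for all x_1, x_2 in the domain, h(x_1) = h(x_2) implies x_1 = x_2.
We have gcd(45, 93) = 3 > 1. Taking x_1 = 0 and x_2 = 31: h(0) = 49 and h(31) = 45·31 + 49 = 1444 ≡ 49 (mod 93).
So h(0) = h(31) while 0 ≠ 31, thus h is not injective, hence not bijective.
Since h is not bijective, we find the least positive k with h(k) = h(0): this means 45k ≡ 0 (mod 93), i.e. 93 ∣ 45k. Since gcd(45, 93) = 3, dividing through by 3 this holds exactly when 31 ∣ 15k, and as gcd(15, 31) = 1, exactly when 31 ∣ k.
The smallest positive such k is 31.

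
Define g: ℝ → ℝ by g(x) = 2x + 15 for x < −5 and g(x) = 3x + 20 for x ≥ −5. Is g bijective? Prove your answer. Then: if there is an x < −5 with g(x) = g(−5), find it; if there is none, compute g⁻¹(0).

Both pieces are strictly increasing (slopes 2 and 3), so each is injective on its own interval.
The left piece maps (−∞, −5) onto (−∞, 5); the right piece maps [−5, ∞) onto [5, ∞).
Since 5 = 5, the images partition ℝ: g is injective and surjective, hence bijective.
Because the two images are disjoint, no x < −5 has g(x) = g(−5), so we compute g⁻¹(0): 0 lies in (−∞, 5), so solve 2x + 15 = 0: x = (0 − 15)/2 = −15/2.

-15/2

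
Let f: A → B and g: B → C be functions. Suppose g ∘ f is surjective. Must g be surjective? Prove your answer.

Let c ∈ C. Since g ∘ f is surjective, some a ∈ A has g(f(a)) = c. Then b = f(a) ∈ B satisfies g(b) = c. So g is surjective.

surjective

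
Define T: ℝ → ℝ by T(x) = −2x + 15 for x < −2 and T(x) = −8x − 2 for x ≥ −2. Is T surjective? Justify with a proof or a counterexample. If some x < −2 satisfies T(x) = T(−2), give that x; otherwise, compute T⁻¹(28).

Both pieces are strictly decreasing (slopes −2 and −8), so each is injective on its own interval.
The left piece maps (−∞, −2) onto (19, ∞); the right piece maps [−2, ∞) onto (−∞, 14].
The union (19, ∞) ∪ (−∞, 14] omits the interval between 19 and 14; in particular 19 has no preimage. So T is not surjective.
Because the two images are disjoint, no x < −2 has T(x) = T(−2), so we compute T⁻¹(28): 28 lies in (19, ∞), so solve −2x + 15 = 28: x = (28 − 15)/(−2) = −13/2.

-13/2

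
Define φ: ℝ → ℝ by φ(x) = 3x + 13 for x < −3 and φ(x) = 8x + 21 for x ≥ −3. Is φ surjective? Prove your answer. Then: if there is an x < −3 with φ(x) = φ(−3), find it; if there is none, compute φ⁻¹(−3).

Both pieces are strictly increasing (slopes 3 and 8), so each is injective on its own interval.
The left piece maps (−∞, −3) onto (−∞, 4); the right piece maps [−3, ∞) onto [−3, ∞).
The union (−∞, 4) ∪ [−3, ∞) covers ℝ, so φ is surjective.
For the follow-up: the images overlap, so an x < −3 with φ(x) = φ(−3) exists. φ(−3) = −3; solving 3x + 13 = −3 for x < −3 gives x = (−3 − 13)/3 = −16/3.

-16/3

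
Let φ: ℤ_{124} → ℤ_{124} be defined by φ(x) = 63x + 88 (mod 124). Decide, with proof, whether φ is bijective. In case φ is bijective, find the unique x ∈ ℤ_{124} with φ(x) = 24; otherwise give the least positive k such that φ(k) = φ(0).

60

Suppose φ(s) = φ(t) in ℤ_{124}. Then 63s + 88 ≡ 63t + 88 (mod 124), thus 63(s − t) ≡ 0 (mod 124).
Since gcd(63, 124) = 1, 63 is invertible modulo 124, hence s − t ≡ 0 (mod 124), i.e. s = t.
We now compute 63⁻¹ mod 124 explicitly. Euclid's algorithm: 124 = 1·63 + 61, 63 = 1·61 + 2, 61 = 30·2 + 1; back-substituting gives 1 = 63·63 − 32·124, so 63⁻¹ ≡ 63 (mod 124).
For any y ∈ ℤ_{124}, x = 63(y − 88) mod 124 satisfies φ(x) = 63·63(y − 88) + 88 ≡ y (since 63·63 ≡ 1 mod 124). So every y has a preimage.
So φ is bijective.
Since φ is bijective, we find φ⁻¹(24): we need 63x ≡ 24 − 88 ≡ 60 (mod 124). Using 63⁻¹ = 63: x ≡ 63·60 = 3780 = 30·124 + 60, so x = 60.
Check: φ(60) = 63·60 + 88 = 3868 = 31·124 + 24 ≡ 24 (mod 124).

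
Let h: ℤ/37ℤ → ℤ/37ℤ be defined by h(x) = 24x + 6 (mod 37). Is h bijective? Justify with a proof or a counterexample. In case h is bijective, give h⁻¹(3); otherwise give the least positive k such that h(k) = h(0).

23

If h(s) = h(t), then 24s ≡ 24t (mod 37). Because gcd(24, 37) = 1, we may cancel 24 to get s ≡ t (mod 37).
We now compute 24⁻¹ mod 37 explicitly. Euclid's algorithm: 37 = 1·24 + 13, 24 = 1·13 + 11, 13 = 1·11 + 2, 11 = 5·2 + 1; back-substituting gives 1 = 17·24 − 11·37, so 24⁻¹ ≡ 17 (mod 37).
Then y ↦ 17(y − 6) is a two-sided inverse to h, so every y ∈ ℤ/37ℤ has a preimage.
So h is bijective.
Since h is bijective, we find h⁻¹(3): we need 24x ≡ 3 − 6 ≡ 34 (mod 37). Using 24⁻¹ = 17: x ≡ 17·34 = 578 = 15·37 + 23, so x = 23.
Check: h(23) = 24·23 + 6 = 558 = 15·37 + 3 ≡ 3 (mod 37).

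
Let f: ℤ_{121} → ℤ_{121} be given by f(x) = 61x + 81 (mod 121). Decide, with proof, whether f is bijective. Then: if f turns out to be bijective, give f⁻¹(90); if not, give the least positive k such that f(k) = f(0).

If f(s) = f(t), then 61s ≡ 61t (mod 121). Because gcd(61, 121) = 1, we may cancel 61 to get s ≡ t (mod 121).
We now compute 61⁻¹ mod 121 explicitly. Euclid's algorithm: 121 = 1·61 + 60, 61 = 1·60 + 1; back-substituting gives 1 = 2·61 − 1·121, so 61⁻¹ ≡ 2 (mod 121).
Then y ↦ 2(y − 81) is a two-sided inverse to f, so every y ∈ ℤ_{121} has a preimage.
Therefore f is bijective.
Since f is bijective, we compute f⁻¹(90): solve 61x + 81 ≡ 90 (mod 121), i.e. 61x ≡ 9 (mod 121).
Multiplying by 61⁻¹ = 2 gives x ≡ 2·9 = 18 ≡ 18 (mod 121).
Check: f(18) = 61·18 + 81 = 1179 = 9·121 + 90 ≡ 90 (mod 121).

18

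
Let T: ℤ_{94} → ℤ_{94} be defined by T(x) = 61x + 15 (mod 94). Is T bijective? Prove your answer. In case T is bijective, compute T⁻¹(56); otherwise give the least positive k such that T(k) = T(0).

13

Recall that injectivity means: for all s, t in the domain, T(s) = T(t) implies s = t.
If T(s) = T(t), then 61s ≡ 61t (mod 94). Because gcd(61, 94) = 1, we may cancel 61 to get s ≡ t (mod 94).
We now compute 61⁻¹ mod 94 explicitly. Euclid's algorithm: 94 = 1·61 + 33, 61 = 1·33 + 28, 33 = 1·28 + 5, 28 = 5·5 + 3, 5 = 1·3 + 2, 3 = 1·2 + 1; back-substituting gives 1 = 37·61 − 24·94, so 61⁻¹ ≡ 37 (mod 94).
For any y ∈ ℤ_{94}, x = 37(y − 15) mod 94 satisfies T(x) = 61·37(y − 15) + 15 ≡ y (since 61·37 ≡ 1 mod 94). So every y has a preimage.
Therefore T is bijective.
Since T is bijective, we compute T⁻¹(56): solve 61x + 15 ≡ 56 (mod 94), i.e. 61x ≡ 41 (mod 94).
Multiplying by 61⁻¹ = 37 gives x ≡ 37·41 = 1517 = 16·94 + 13 ≡ 13 (mod 94).
Check: T(13) = 61·13 + 15 = 808 = 8·94 + 56 ≡ 56 (mod 94).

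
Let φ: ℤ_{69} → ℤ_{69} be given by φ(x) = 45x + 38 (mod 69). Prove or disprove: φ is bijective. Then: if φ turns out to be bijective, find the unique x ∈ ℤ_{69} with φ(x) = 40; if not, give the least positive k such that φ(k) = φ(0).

We have gcd(45, 69) = 3 > 1. Taking a = 0 and b = 23: φ(0) = 38 and φ(23) = 45·23 + 38 = 1073 ≡ 38 (mod 69).
So φ(0) = φ(23) while 0 ≠ 23, so φ is not injective, hence not bijective.
Since φ is not bijective, we find the least positive k with φ(k) = φ(0): this means 45k ≡ 0 (mod 69), i.e. 69 ∣ 45k. Since gcd(45, 69) = 3, dividing through by 3 this holds exactly when 23 ∣ 15k, and as gcd(15, 23) = 1, exactly when 23 ∣ k.
The smallest positive such k is 23.

23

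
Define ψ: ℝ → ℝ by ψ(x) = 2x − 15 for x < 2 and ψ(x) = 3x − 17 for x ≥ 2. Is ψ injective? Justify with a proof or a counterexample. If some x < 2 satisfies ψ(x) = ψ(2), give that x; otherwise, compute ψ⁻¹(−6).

11/3

Both pieces are strictly increasing (slopes 2 and 3), so each is injective on its own interval.
The left piece maps (−∞, 2) onto (−∞, −11); the right piece maps [2, ∞) onto [−11, ∞).
These images are disjoint, so no value is attained by both pieces. Thus ψ is injective.
Because the two images are disjoint, no x < 2 has ψ(x) = ψ(2), so we compute ψ⁻¹(−6): −6 lies in [−11, ∞), so solve 3x − 17 = −6: x = (−6 + 17)/3 = 11/3.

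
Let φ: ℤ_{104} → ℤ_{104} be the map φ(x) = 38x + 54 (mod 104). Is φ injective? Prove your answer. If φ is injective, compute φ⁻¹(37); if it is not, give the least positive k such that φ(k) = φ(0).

By definition, injectivity means: for all u, v in the domain, φ(u) = φ(v) implies u = v.
We have gcd(38, 104) = 2 > 1. Taking u = 0 and v = 52: φ(0) = 54 and φ(52) = 38·52 + 54 = 2030 ≡ 54 (mod 104).
So φ(0) = φ(52) while 0 ≠ 52, so φ is not injective.
Since φ is not injective, we find the least positive k with φ(k) = φ(0): this means 38k ≡ 0 (mod 104), i.e. 104 ∣ 38k. Since gcd(38, 104) = 2, dividing through by 2 this holds exactly when 52 ∣ 19k, and as gcd(19, 52) = 1, exactly when 52 ∣ k.
The smallest positive such k is 52.

52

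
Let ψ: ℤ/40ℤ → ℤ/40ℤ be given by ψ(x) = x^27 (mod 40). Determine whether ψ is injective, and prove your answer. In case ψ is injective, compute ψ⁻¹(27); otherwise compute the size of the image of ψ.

ψ(0) = 0^27 = 0.
ψ(10): Repeated squaring mod 40: 10^1 ≡ 10, 10^2 ≡ 10² = 100 ≡ 20, 10^4 ≡ 20² = 400 ≡ 0, 10^8 ≡ 0² = 0, 10^16 ≡ 0² = 0. Since 27 = 16 + 8 + 2 + 1, 10^27 ≡ 0·0·20·10: 0·0 = 0, then 0·20 = 0, then 0·10 = 0. So 10^27 ≡ 0 (mod 40).
So ψ(0) = ψ(10) = 0 while 0 ≠ 10, thus ψ is not injective.
Since ψ is not injective, we determine |image(ψ)|. Computing x^27 mod 40 for each x (by repeated squaring, reducing mod 40 at every step), the values ψ(0), ψ(1), …, ψ(39) are: 0, 1, 8, 27, 24, 5, 16, 23, 32, 9, 0, 11, 8, 37, 24, 15, 16, 33, 32, 19, 0, 21, 8, 7, 24, 25, 16, 3, 32, 29, 0, 31, 8, 17, 24, 35, 16, 13, 32, 39.
The distinct values are {0, 1, 3, 5, 7, 8, 9, 11, 13, 15, 16, 17, 19, 21, 23, 24, 25, 27, 29, 31, 32, 33, 35, 37, 39}; there are 25 of them.

25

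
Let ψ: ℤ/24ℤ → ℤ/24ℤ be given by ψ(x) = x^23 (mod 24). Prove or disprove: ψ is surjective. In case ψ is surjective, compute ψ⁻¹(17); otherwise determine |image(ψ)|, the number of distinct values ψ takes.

ψ(0) = 0^23 = 0.
ψ(6): Repeated squaring mod 24: 6^1 ≡ 6, 6^2 ≡ 6² = 36 ≡ 12, 6^4 ≡ 12² = 144 ≡ 0, 6^8 ≡ 0² = 0, 6^16 ≡ 0² = 0. Since 23 = 16 + 4 + 2 + 1, 6^23 ≡ 0·0·12·6: 0·0 = 0, then 0·12 = 0, then 0·6 = 0. So 6^23 ≡ 0 (mod 24).
So ψ(0) = ψ(6) = 0 while 0 ≠ 6, thus ψ is not injective.
A non-injective map from the 24-element set ℤ/24ℤ to itself takes at most 23 distinct values, so it cannot be surjective. Thus ψ is not surjective.
Since ψ is not surjective, we determine |image(ψ)|. Computing x^23 mod 24 for each x (by repeated squaring, reducing mod 24 at every step), the values ψ(0), ψ(1), …, ψ(23) are: 0, 1, 8, 3, 16, 5, 0, 7, 8, 9, 16, 11, 0, 13, 8, 15, 16, 17, 0, 19, 8, 21, 16, 23.
The distinct values are {0, 1, 3, 5, 7, 8, 9, 11, 13, 15, 16, 17, 19, 21, 23}; there are 15 of them.

15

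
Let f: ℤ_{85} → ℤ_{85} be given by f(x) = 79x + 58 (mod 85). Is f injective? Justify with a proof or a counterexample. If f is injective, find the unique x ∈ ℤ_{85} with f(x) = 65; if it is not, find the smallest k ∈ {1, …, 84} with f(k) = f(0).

13

If f(u) = f(v), then 79u ≡ 79v (mod 85). Because gcd(79, 85) = 1, we may cancel 79 to get u ≡ v (mod 85).
Therefore f is injective.
We now compute 79⁻¹ mod 85 explicitly. Euclid's algorithm: 85 = 1·79 + 6, 79 = 13·6 + 1; back-substituting gives 1 = 14·79 − 13·85, so 79⁻¹ ≡ 14 (mod 85).
Since f is injective, we compute f⁻¹(65): solve 79x + 58 ≡ 65 (mod 85), i.e. 79x ≡ 7 (mod 85).
Multiplying by 79⁻¹ = 14 gives x ≡ 14·7 = 98 = 1·85 + 13 ≡ 13 (mod 85).
Check: f(13) = 79·13 + 58 = 1085 = 12·85 + 65 ≡ 65 (mod 85).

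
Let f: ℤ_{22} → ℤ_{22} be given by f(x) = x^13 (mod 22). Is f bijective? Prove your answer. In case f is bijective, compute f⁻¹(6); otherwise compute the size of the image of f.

8

Computing x^13 mod 22 for each x (by repeated squaring, reducing mod 22 at every step), the values f(0), f(1), …, f(21) are: 0, 1, 8, 5, 20, 15, 18, 13, 6, 3, 10, 11, 12, 19, 16, 9, 4, 7, 2, 17, 14, 21.
Every element of ℤ_{22} appears exactly once in this list, so f is a bijection, and in particular bijective.
Since f is bijective, we read off the preimage of 6 from the same table: f(8) = 6, so f⁻¹(6) = 8.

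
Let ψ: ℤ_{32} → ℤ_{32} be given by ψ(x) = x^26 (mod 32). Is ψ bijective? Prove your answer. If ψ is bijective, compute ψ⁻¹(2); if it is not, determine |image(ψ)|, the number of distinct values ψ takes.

5

ψ(0) = 0^26 = 0.
ψ(2): Repeated squaring mod 32: 2^1 ≡ 2, 2^2 ≡ 2² = 4, 2^4 ≡ 4² = 16, 2^8 ≡ 16² = 256 ≡ 0, 2^16 ≡ 0² = 0. Since 26 = 16 + 8 + 2, 2^26 ≡ 0·0·4: 0·0 = 0, then 0·4 = 0. So 2^26 ≡ 0 (mod 32).
So ψ(0) = ψ(2) = 0 while 0 ≠ 2, therefore ψ is not injective, hence not bijective.
Since ψ is not bijective, we determine |image(ψ)|. Computing x^26 mod 32 for each x (by repeated squaring, reducing mod 32 at every step), the values ψ(0), ψ(1), …, ψ(31) are: 0, 1, 0, 9, 0, 25, 0, 17, 0, 17, 0, 25, 0, 9, 0, 1, 0, 1, 0, 9, 0, 25, 0, 17, 0, 17, 0, 25, 0, 9, 0, 1.
The distinct values are {0, 1, 9, 17, 25}; there are 5 of them.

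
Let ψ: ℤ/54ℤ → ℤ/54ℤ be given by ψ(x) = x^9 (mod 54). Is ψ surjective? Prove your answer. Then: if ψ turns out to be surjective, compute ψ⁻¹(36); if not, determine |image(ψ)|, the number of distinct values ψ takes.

ψ(0) = 0^9 = 0.
ψ(6): Repeated squaring mod 54: 6^1 ≡ 6, 6^2 ≡ 6² = 36, 6^4 ≡ 36² = 1296 ≡ 0, 6^8 ≡ 0² = 0. Since 9 = 8 + 1, 6^9 ≡ 0·6: 0·6 = 0. So 6^9 ≡ 0 (mod 54).
So ψ(0) = ψ(6) = 0 while 0 ≠ 6, thus ψ is not injective.
A non-injective map from the 54-element set ℤ/54ℤ to itself takes at most 53 distinct values, so it cannot be surjective. So ψ is not surjective.
Since ψ is not surjective, we determine |image(ψ)|. Computing x^9 mod 54 for each x (by repeated squaring, reducing mod 54 at every step), the values ψ(0), ψ(1), …, ψ(53) are: 0, 1, 26, 27, 28, 53, 0, 1, 26, 27, 28, 53, 0, 1, 26, 27, 28, 53, 0, 1, 26, 27, 28, 53, 0, 1, 26, 27, 28, 53, 0, 1, 26, 27, 28, 53, 0, 1, 26, 27, 28, 53, 0, 1, 26, 27, 28, 53, 0, 1, 26, 27, 28, 53.
The distinct values are {0, 1, 26, 27, 28, 53}; there are 6 of them.

6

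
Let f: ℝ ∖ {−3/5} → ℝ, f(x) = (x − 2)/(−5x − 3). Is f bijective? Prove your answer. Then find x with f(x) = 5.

-1/2

If f(x) = −1/5, cross-multiplying gives −5(x − 2) = 1(−5x − 3), which simplifies to 10 = −3 — false.  So −1/5 has no preimage and f is not surjective.
Therefore f is not bijective.
Solving f(x) = 5: cross-multiplying gives x − 2 = 5(−5x − 3), which rearranges to 26x = −13, so x = −1/2.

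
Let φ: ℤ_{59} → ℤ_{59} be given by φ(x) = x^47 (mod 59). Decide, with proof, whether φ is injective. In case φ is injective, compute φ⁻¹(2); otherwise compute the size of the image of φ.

Since 59 is prime, the nonzero elements of ℤ_{59} form a cyclic group of order 58.
As gcd(47, 58) = 1, raising to the 47th power is a bijection on this group: if x_1^47 ≡ x_2^47 then (x_1x_2^{−1})^47 = 1, and the only element of order dividing gcd(47, 58) = 1 is 1, so x_1 = x_2.
With φ(0) = 0 this makes φ injective on all of ℤ_{59}, hence bijective (finite equal-size domain and codomain). In particular φ is injective.
Since φ is injective, we find the preimage of 2. The inverse of x ↦ x^47 on (ℤ_{59})^× is x ↦ x^21, because 47·21 = 987 = 17·58 + 1 ≡ 1 (mod 58) and x^{58} = 1 for x ≠ 0 (Fermat). So φ⁻¹(2) = 2^21 mod 59.
Repeated squaring mod 59: 2^1 ≡ 2, 2^2 ≡ 2² = 4, 2^4 ≡ 4² = 16, 2^8 ≡ 16² = 256 ≡ 20, 2^16 ≡ 20² = 400 ≡ 46. Since 21 = 16 + 4 + 1, 2^21 ≡ 46·16·2: 46·16 = 736 ≡ 28, then 28·2 = 56. So 2^21 ≡ 56 (mod 59).
Hence φ⁻¹(2) = 56.

56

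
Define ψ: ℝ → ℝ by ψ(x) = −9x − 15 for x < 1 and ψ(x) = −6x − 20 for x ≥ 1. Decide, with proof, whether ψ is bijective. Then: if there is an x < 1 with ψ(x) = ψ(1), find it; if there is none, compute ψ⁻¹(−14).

Both pieces are strictly decreasing (slopes −9 and −6), so each is injective on its own interval.
The left piece maps (−∞, 1) onto (−24, ∞); the right piece maps [1, ∞) onto (−∞, −26].
The images leave a gap (−24 has no preimage), so ψ is not surjective, hence not bijective.
Because the two images are disjoint, no x < 1 has ψ(x) = ψ(1), so we compute ψ⁻¹(−14): −14 lies in (−24, ∞), so solve −9x − 15 = −14: x = (−14 + 15)/(−9) = −1/9.

-1/9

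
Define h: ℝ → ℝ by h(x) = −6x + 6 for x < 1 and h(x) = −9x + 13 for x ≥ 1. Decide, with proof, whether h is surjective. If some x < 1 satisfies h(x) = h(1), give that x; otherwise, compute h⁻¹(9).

Both pieces are strictly decreasing (slopes −6 and −9), so each is injective on its own interval.
The left piece maps (−∞, 1) onto (0, ∞); the right piece maps [1, ∞) onto (−∞, 4].
The union (0, ∞) ∪ (−∞, 4] covers ℝ, so h is surjective.
For the follow-up: the images overlap, so an x < 1 with h(x) = h(1) exists. h(1) = 4; solving −6x + 6 = 4 for x < 1 gives x = (4 − 6)/(−6) = 1/3.

1/3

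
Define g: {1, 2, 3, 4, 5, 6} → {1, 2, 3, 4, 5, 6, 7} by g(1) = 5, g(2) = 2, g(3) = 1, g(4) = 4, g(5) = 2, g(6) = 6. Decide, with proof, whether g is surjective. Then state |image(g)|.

5

No element maps to 3, so g is not surjective.
The image of g is {1, 2, 4, 5, 6}, which has 5 elements.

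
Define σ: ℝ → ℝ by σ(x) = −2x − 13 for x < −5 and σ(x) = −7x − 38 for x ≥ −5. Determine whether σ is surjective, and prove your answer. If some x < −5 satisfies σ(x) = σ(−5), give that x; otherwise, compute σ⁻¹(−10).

-4

Both pieces are strictly decreasing (slopes −2 and −7), so each is injective on its own interval.
The left piece maps (−∞, −5) onto (−3, ∞); the right piece maps [−5, ∞) onto (−∞, −3].
These images together cover ℝ, so σ is surjective.
Because the two images are disjoint, no x < −5 has σ(x) = σ(−5), so we compute σ⁻¹(−10): −10 lies in (−∞, −3], so solve −7x − 38 = −10: x = (−10 + 38)/(−7) = −4.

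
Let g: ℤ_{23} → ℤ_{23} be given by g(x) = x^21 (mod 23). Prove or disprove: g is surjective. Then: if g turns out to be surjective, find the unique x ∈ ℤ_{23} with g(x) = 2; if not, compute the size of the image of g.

Since 23 is prime, the nonzero elements of ℤ_{23} form a cyclic group of order 22.
As gcd(21, 22) = 1, raising to the 21st power is a bijection on this group: if s^21 ≡ t^21 then (st^{−1})^21 = 1, and the only element of order dividing gcd(21, 22) = 1 is 1, so s = t.
With g(0) = 0 this makes g injective on all of ℤ_{23}, hence bijective (finite equal-size domain and codomain). In particular g is surjective.
Since g is surjective, we find the preimage of 2. The inverse of x ↦ x^21 on (ℤ_{23})^× is x ↦ x^21, because 21·21 = 441 = 20·22 + 1 ≡ 1 (mod 22) and x^{22} = 1 for x ≠ 0 (Fermat). So g⁻¹(2) = 2^21 mod 23.
Repeated squaring mod 23: 2^1 ≡ 2, 2^2 ≡ 2² = 4, 2^4 ≡ 4² = 16, 2^8 ≡ 16² = 256 ≡ 3, 2^16 ≡ 3² = 9. Since 21 = 16 + 4 + 1, 2^21 ≡ 9·16·2: 9·16 = 144 ≡ 6, then 6·2 = 12. So 2^21 ≡ 12 (mod 23).
Hence g⁻¹(2) = 12.

12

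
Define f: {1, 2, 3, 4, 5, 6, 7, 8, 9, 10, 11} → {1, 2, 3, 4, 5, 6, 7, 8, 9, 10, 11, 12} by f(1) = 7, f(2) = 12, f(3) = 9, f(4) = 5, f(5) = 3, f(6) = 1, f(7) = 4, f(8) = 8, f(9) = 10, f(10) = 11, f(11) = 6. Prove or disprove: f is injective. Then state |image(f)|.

11

The values f(1), …, f(11) are 7, 12, 9, 5, 3, 1, 4, 8, 10, 11, 6 — all distinct.
So f(u) = f(v) only when u = v, and f is injective.
The image of f is {1, 3, 4, 5, 6, 7, 8, 9, 10, 11, 12}, which has 11 elements.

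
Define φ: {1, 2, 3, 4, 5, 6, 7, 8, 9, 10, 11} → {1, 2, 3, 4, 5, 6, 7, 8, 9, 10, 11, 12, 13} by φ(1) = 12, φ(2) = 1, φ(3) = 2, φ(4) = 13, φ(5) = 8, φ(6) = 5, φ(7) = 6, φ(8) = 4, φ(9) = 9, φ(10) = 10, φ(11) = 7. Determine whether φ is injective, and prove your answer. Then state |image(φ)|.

The values φ(1), …, φ(11) are 12, 1, 2, 13, 8, 5, 6, 4, 9, 10, 7 — all distinct.
So φ(x_1) = φ(x_2) only when x_1 = x_2, and φ is injective.
The image of φ is {1, 2, 4, 5, 6, 7, 8, 9, 10, 12, 13}, which has 11 elements.

11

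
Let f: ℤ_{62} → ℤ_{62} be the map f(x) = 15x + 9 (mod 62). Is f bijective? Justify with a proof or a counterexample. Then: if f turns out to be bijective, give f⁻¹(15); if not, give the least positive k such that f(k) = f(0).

50

If f(x_1) = f(x_2), then 15x_1 ≡ 15x_2 (mod 62). Because gcd(15, 62) = 1, we may cancel 15 to get x_1 ≡ x_2 (mod 62).
We now compute 15⁻¹ mod 62 explicitly. Euclid's algorithm: 62 = 4·15 + 2, 15 = 7·2 + 1; back-substituting gives 1 = 29·15 − 7·62, so 15⁻¹ ≡ 29 (mod 62).
Then y ↦ 29(y − 9) is a two-sided inverse to f, so every y ∈ ℤ_{62} has a preimage.
Thus f is bijective.
Since f is bijective, we compute f⁻¹(15): solve 15x + 9 ≡ 15 (mod 62), i.e. 15x ≡ 6 (mod 62).
Multiplying by 15⁻¹ = 29 gives x ≡ 29·6 = 174 = 2·62 + 50 ≡ 50 (mod 62).
Check: f(50) = 15·50 + 9 = 759 = 12·62 + 15 ≡ 15 (mod 62).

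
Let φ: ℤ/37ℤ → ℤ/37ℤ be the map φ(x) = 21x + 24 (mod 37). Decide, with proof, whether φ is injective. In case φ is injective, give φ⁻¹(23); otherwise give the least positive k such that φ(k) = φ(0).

7

If φ(s) = φ(t), then 21s ≡ 21t (mod 37). Because gcd(21, 37) = 1, we may cancel 21 to get s ≡ t (mod 37).
Hence φ is injective.
We now compute 21⁻¹ mod 37 explicitly. Euclid's algorithm: 37 = 1·21 + 16, 21 = 1·16 + 5, 16 = 3·5 + 1; back-substituting gives 1 = 30·21 − 17·37, so 21⁻¹ ≡ 30 (mod 37).
Since φ is injective, we find φ⁻¹(23): we need 21x ≡ 23 − 24 ≡ 36 (mod 37). Using 21⁻¹ = 30: x ≡ 30·36 = 1080 = 29·37 + 7, so x = 7.
Check: φ(7) = 21·7 + 24 = 171 = 4·37 + 23 ≡ 23 (mod 37).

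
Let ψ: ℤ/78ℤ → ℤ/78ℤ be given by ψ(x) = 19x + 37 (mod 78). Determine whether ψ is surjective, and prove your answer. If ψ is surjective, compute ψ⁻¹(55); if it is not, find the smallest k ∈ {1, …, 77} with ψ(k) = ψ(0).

Since gcd(19, 78) = 1, 19 is invertible modulo 78. Euclid's algorithm: 78 = 4·19 + 2, 19 = 9·2 + 1; back-substituting gives 1 = 37·19 − 9·78, so 19⁻¹ ≡ 37 (mod 78).
For any y ∈ ℤ/78ℤ, x = 37(y − 37) mod 78 satisfies ψ(x) = 19·37(y − 37) + 37 ≡ y (since 19·37 ≡ 1 mod 78). So every y has a preimage.
So ψ is surjective.
Since ψ is surjective, we find ψ⁻¹(55): we need 19x ≡ 55 − 37 ≡ 18 (mod 78). Using 19⁻¹ = 37: x ≡ 37·18 = 666 = 8·78 + 42, so x = 42.
Check: ψ(42) = 19·42 + 37 = 835 = 10·78 + 55 ≡ 55 (mod 78).

42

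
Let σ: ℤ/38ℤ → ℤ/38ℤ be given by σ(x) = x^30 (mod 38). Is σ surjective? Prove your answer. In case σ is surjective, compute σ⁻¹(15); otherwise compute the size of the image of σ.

σ(3): Repeated squaring mod 38: 3^1 ≡ 3, 3^2 ≡ 3² = 9, 3^4 ≡ 9² = 81 ≡ 5, 3^8 ≡ 5² = 25, 3^16 ≡ 25² = 625 ≡ 17. Since 30 = 16 + 8 + 4 + 2, 3^30 ≡ 17·25·5·9: 17·25 = 425 ≡ 7, then 7·5 = 35, then 35·9 = 315 ≡ 11. So 3^30 ≡ 11 (mod 38).
σ(5): Repeated squaring mod 38: 5^1 ≡ 5, 5^2 ≡ 5² = 25, 5^4 ≡ 25² = 625 ≡ 17, 5^8 ≡ 17² = 289 ≡ 23, 5^16 ≡ 23² = 529 ≡ 35. Since 30 = 16 + 8 + 4 + 2, 5^30 ≡ 35·23·17·25: 35·23 = 805 ≡ 7, then 7·17 = 119 ≡ 5, then 5·25 = 125 ≡ 11. So 5^30 ≡ 11 (mod 38).
So σ(3) = σ(5) = 11 while 3 ≠ 5, therefore σ is not injective.
A non-injective map from the 38-element set ℤ/38ℤ to itself takes at most 37 distinct values, so it cannot be surjective. Hence σ is not surjective.
Since σ is not surjective, we determine |image(σ)|. Computing x^30 mod 38 for each x (by repeated squaring, reducing mod 38 at every step), the values σ(0), σ(1), …, σ(37) are: 0, 1, 30, 11, 26, 11, 26, 1, 20, 7, 26, 1, 20, 7, 30, 7, 30, 11, 20, 19, 20, 11, 30, 7, 30, 7, 20, 1, 26, 7, 20, 1, 26, 11, 26, 11, 30, 1.
The distinct values are {0, 1, 7, 11, 19, 20, 26, 30}; there are 8 of them.

8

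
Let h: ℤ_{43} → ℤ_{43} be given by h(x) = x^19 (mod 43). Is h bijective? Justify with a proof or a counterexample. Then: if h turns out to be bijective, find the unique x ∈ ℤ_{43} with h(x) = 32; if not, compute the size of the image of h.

2

Since 43 is prime, the nonzero elements of ℤ_{43} form a cyclic group of order 42.
As gcd(19, 42) = 1, raising to the 19th power is a bijection on this group: if s^19 ≡ t^19 then (st^{−1})^19 = 1, and the only element of order dividing gcd(19, 42) = 1 is 1, so s = t.
With h(0) = 0 this makes h injective on all of ℤ_{43}, hence bijective (finite equal-size domain and codomain). In particular h is bijective.
Since h is bijective, we find the preimage of 32. The inverse of x ↦ x^19 on (ℤ_{43})^× is x ↦ x^31, because 19·31 = 589 = 14·42 + 1 ≡ 1 (mod 42) and x^{42} = 1 for x ≠ 0 (Fermat). So h⁻¹(32) = 32^31 mod 43.
Repeated squaring mod 43: 32^1 ≡ 32, 32^2 ≡ 32² = 1024 ≡ 35, 32^4 ≡ 35² = 1225 ≡ 21, 32^8 ≡ 21² = 441 ≡ 11, 32^16 ≡ 11² = 121 ≡ 35. Since 31 = 16 + 8 + 4 + 2 + 1, 32^31 ≡ 35·11·21·35·32: 35·11 = 385 ≡ 41, then 41·21 = 861 ≡ 1, then 1·35 = 35, then 35·32 = 1120 ≡ 2. So 32^31 ≡ 2 (mod 43).
Hence h⁻¹(32) = 2.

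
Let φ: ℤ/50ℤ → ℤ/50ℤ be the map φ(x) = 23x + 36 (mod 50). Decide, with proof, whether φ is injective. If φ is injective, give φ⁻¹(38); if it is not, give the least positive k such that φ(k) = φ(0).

Recall that φ is injective if φ(s) = φ(t) implies s = t.
Suppose φ(s) = φ(t) in ℤ/50ℤ. Then 23s + 36 ≡ 23t + 36 (mod 50), thus 23(s − t) ≡ 0 (mod 50).
Since gcd(23, 50) = 1, 23 is invertible modulo 50, so s − t ≡ 0 (mod 50), i.e. s = t.
Therefore φ is injective.
We now compute 23⁻¹ mod 50 explicitly. Euclid's algorithm: 50 = 2·23 + 4, 23 = 5·4 + 3, 4 = 1·3 + 1; back-substituting gives 1 = 37·23 − 17·50, so 23⁻¹ ≡ 37 (mod 50).
Since φ is injective, we compute φ⁻¹(38): solve 23x + 36 ≡ 38 (mod 50), i.e. 23x ≡ 2 (mod 50).
Multiplying by 23⁻¹ = 37 gives x ≡ 37·2 = 74 = 1·50 + 24 ≡ 24 (mod 50).
Check: φ(24) = 23·24 + 36 = 588 = 11·50 + 38 ≡ 38 (mod 50).

24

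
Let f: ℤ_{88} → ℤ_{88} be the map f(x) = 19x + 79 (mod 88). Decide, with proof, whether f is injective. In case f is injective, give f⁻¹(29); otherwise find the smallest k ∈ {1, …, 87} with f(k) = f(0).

2

Recall that injectivity means: for all u, v in the domain, f(u) = f(v) implies u = v.
Suppose f(u) = f(v) in ℤ_{88}. Then 19u + 79 ≡ 19v + 79 (mod 88), so 19(u − v) ≡ 0 (mod 88).
Since gcd(19, 88) = 1, 19 is invertible modulo 88, therefore u − v ≡ 0 (mod 88), i.e. u = v.
Hence f is injective.
We now compute 19⁻¹ mod 88 explicitly. Euclid's algorithm: 88 = 4·19 + 12, 19 = 1·12 + 7, 12 = 1·7 + 5, 7 = 1·5 + 2, 5 = 2·2 + 1; back-substituting gives 1 = 51·19 − 11·88, so 19⁻¹ ≡ 51 (mod 88).
Since f is injective, we find f⁻¹(29): we need 19x ≡ 29 − 79 ≡ 38 (mod 88). Using 19⁻¹ = 51: x ≡ 51·38 = 1938 = 22·88 + 2, so x = 2.
Check: f(2) = 19·2 + 79 = 117 = 1·88 + 29 ≡ 29 (mod 88).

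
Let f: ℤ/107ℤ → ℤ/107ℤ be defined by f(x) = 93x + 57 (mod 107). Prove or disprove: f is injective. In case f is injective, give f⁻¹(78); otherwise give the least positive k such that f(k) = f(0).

Suppose f(x_1) = f(x_2) in ℤ/107ℤ. Then 93x_1 + 57 ≡ 93x_2 + 57 (mod 107), so 93(x_1 − x_2) ≡ 0 (mod 107).
Since gcd(93, 107) = 1, 93 is invertible modulo 107, therefore x_1 − x_2 ≡ 0 (mod 107), i.e. x_1 = x_2.
So f is injective.
We now compute 93⁻¹ mod 107 explicitly. Euclid's algorithm: 107 = 1·93 + 14, 93 = 6·14 + 9, 14 = 1·9 + 5, 9 = 1·5 + 4, 5 = 1·4 + 1; back-substituting gives 1 = 84·93 − 73·107, so 93⁻¹ ≡ 84 (mod 107).
Since f is injective, we compute f⁻¹(78): solve 93x + 57 ≡ 78 (mod 107), i.e. 93x ≡ 21 (mod 107).
Multiplying by 93⁻¹ = 84 gives x ≡ 84·21 = 1764 = 16·107 + 52 ≡ 52 (mod 107).
Check: f(52) = 93·52 + 57 = 4893 = 45·107 + 78 ≡ 78 (mod 107).

52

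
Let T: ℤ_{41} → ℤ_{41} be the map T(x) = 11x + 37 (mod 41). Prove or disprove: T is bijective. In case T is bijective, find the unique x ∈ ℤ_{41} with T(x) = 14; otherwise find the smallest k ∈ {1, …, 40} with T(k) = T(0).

Recall that T is injective when T(a) = T(b) forces a = b.
If T(a) = T(b), then 11a ≡ 11b (mod 41). Because gcd(11, 41) = 1, we may cancel 11 to get a ≡ b (mod 41).
We now compute 11⁻¹ mod 41 explicitly. Euclid's algorithm: 41 = 3·11 + 8, 11 = 1·8 + 3, 8 = 2·3 + 2, 3 = 1·2 + 1; back-substituting gives 1 = 15·11 − 4·41, so 11⁻¹ ≡ 15 (mod 41).
For any y ∈ ℤ_{41}, x = 15(y − 37) mod 41 satisfies T(x) = 11·15(y − 37) + 37 ≡ y (since 11·15 ≡ 1 mod 41). So every y has a preimage.
So T is bijective.
Since T is bijective, we compute T⁻¹(14): solve 11x + 37 ≡ 14 (mod 41), i.e. 11x ≡ 18 (mod 41).
Multiplying by 11⁻¹ = 15 gives x ≡ 15·18 = 270 = 6·41 + 24 ≡ 24 (mod 41).
Check: T(24) = 11·24 + 37 = 301 = 7·41 + 14 ≡ 14 (mod 41).

24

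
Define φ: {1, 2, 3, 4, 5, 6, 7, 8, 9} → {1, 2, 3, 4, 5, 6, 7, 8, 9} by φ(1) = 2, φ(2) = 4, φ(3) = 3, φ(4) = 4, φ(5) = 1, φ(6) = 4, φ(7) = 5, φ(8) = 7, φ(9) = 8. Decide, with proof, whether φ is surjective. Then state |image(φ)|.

7

No element maps to 6, so φ is not surjective.
The image of φ is {1, 2, 3, 4, 5, 7, 8}, which has 7 elements.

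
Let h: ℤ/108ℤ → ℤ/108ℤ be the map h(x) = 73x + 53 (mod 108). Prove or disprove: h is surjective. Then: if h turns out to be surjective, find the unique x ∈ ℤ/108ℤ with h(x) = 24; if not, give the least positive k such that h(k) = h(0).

Since gcd(73, 108) = 1, 73 is invertible modulo 108. Euclid's algorithm: 108 = 1·73 + 35, 73 = 2·35 + 3, 35 = 11·3 + 2, 3 = 1·2 + 1; back-substituting gives 1 = 37·73 − 25·108, so 73⁻¹ ≡ 37 (mod 108).
Then y ↦ 37(y − 53) is a two-sided inverse to h, so every y ∈ ℤ/108ℤ has a preimage.
Hence h is surjective.
Since h is surjective, we find h⁻¹(24): we need 73x ≡ 24 − 53 ≡ 79 (mod 108). Using 73⁻¹ = 37: x ≡ 37·79 = 2923 = 27·108 + 7, so x = 7.
Check: h(7) = 73·7 + 53 = 564 = 5·108 + 24 ≡ 24 (mod 108).

7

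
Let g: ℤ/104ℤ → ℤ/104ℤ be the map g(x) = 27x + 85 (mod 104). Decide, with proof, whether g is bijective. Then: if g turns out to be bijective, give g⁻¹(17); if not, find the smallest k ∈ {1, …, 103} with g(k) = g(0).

36

Recall: injectivity means: for all a, b in the domain, g(a) = g(b) implies a = b.
If g(a) = g(b), then 27a ≡ 27b (mod 104). Because gcd(27, 104) = 1, we may cancel 27 to get a ≡ b (mod 104).
We now compute 27⁻¹ mod 104 explicitly. Euclid's algorithm: 104 = 3·27 + 23, 27 = 1·23 + 4, 23 = 5·4 + 3, 4 = 1·3 + 1; back-substituting gives 1 = 27·27 − 7·104, so 27⁻¹ ≡ 27 (mod 104).
Then y ↦ 27(y − 85) is a two-sided inverse to g, so every y ∈ ℤ/104ℤ has a preimage.
Hence g is bijective.
Since g is bijective, we compute g⁻¹(17): solve 27x + 85 ≡ 17 (mod 104), i.e. 27x ≡ 36 (mod 104).
Multiplying by 27⁻¹ = 27 gives x ≡ 27·36 = 972 = 9·104 + 36 ≡ 36 (mod 104).
Check: g(36) = 27·36 + 85 = 1057 = 10·104 + 17 ≡ 17 (mod 104).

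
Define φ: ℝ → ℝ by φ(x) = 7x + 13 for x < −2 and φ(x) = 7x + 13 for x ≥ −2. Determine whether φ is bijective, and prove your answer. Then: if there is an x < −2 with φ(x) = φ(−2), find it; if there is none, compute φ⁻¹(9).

-4/7

Both pieces are strictly increasing (slopes 7 and 7), so each is injective on its own interval.
The left piece maps (−∞, −2) onto (−∞, −1); the right piece maps [−2, ∞) onto [−1, ∞).
Since −1 = −1, the images partition ℝ: φ is injective and surjective, hence bijective.
Because the two images are disjoint, no x < −2 has φ(x) = φ(−2), so we compute φ⁻¹(9): 9 lies in [−1, ∞), so solve 7x + 13 = 9: x = (9 − 13)/7 = −4/7.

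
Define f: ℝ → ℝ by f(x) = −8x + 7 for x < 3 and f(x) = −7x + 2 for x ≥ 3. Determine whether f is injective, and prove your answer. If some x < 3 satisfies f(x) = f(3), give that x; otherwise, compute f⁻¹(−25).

27/7

Both pieces are strictly decreasing (slopes −8 and −7), so each is injective on its own interval.
The left piece maps (−∞, 3) onto (−17, ∞); the right piece maps [3, ∞) onto (−∞, −19].
These images are disjoint, so no value is attained by both pieces. Therefore f is injective.
Because the two images are disjoint, no x < 3 has f(x) = f(3), so we compute f⁻¹(−25): −25 lies in (−∞, −19], so solve −7x + 2 = −25: x = (−25 − 2)/(−7) = 27/7.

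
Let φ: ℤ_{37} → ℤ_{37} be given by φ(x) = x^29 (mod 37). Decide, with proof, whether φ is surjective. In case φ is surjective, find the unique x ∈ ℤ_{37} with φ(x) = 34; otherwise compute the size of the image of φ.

16

Since 37 is prime, the nonzero elements of ℤ_{37} form a cyclic group of order 36.
As gcd(29, 36) = 1, raising to the 29th power is a bijection on this group: if s^29 ≡ t^29 then (st^{−1})^29 = 1, and the only element of order dividing gcd(29, 36) = 1 is 1, so s = t.
With φ(0) = 0 this makes φ injective on all of ℤ_{37}, hence bijective (finite equal-size domain and codomain). In particular φ is surjective.
Since φ is surjective, we find the preimage of 34. The inverse of x ↦ x^29 on (ℤ_{37})^× is x ↦ x^5, because 29·5 = 145 = 4·36 + 1 ≡ 1 (mod 36) and x^{36} = 1 for x ≠ 0 (Fermat). So φ⁻¹(34) = 34^5 mod 37.
Repeated squaring mod 37: 34^1 ≡ 34, 34^2 ≡ 34² = 1156 ≡ 9, 34^4 ≡ 9² = 81 ≡ 7. Since 5 = 4 + 1, 34^5 ≡ 7·34: 7·34 = 238 ≡ 16. So 34^5 ≡ 16 (mod 37).
Hence φ⁻¹(34) = 16.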